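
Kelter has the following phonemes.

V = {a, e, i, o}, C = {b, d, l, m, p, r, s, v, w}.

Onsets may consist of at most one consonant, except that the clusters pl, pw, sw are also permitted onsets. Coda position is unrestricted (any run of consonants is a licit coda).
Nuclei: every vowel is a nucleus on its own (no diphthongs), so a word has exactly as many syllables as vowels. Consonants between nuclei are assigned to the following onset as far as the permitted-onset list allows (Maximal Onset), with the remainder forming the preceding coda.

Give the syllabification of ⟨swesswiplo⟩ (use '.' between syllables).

Vowels present: e, i, o; each is a nucleus, giving 3 syllables.
Between /e/ (V1) and /i/ (V2): /ssw/; trying suffixes from longest down, /sw/ is the first permitted one, so coda /s/ | onset /sw/.
Between /i/ (V2) and /o/ (V3): /pl/ — entire cluster is a permitted onset → onset /pl/, coda ∅.

swes.swi.plo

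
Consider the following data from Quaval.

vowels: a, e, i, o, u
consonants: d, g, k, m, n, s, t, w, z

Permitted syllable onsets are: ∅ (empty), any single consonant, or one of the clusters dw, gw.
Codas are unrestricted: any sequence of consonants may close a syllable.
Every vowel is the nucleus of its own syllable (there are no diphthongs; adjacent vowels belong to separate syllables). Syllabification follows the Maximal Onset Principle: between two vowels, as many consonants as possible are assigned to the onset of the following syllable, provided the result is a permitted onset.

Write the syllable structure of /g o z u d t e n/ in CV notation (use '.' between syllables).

CV.CVC.CVC

Vowels present: o, u, e; each is a nucleus, giving 3 syllables.
/o…u/ gap (V1→V2): just /z/ — single C goes to the following onset.
/u…e/ gap (V2→V3): /dt/; trying suffixes from longest down, /t/ is the first permitted one, so coda /d/ | onset /t/.
Result: go.zud.ten.
Mapping each syllable to C/V: /go/ → CV, /zud/ → CVC, /ten/ → CVC.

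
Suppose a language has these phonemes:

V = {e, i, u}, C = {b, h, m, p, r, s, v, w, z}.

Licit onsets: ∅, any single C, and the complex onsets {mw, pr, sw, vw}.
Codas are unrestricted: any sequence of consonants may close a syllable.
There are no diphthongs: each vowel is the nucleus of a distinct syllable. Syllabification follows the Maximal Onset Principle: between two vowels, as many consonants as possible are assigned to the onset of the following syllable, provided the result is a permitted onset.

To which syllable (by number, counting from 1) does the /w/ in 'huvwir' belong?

The vowels are u, i — 2 nuclei, so 2 syllables.
V1 /u/ – V2 /i/: /vw/ is a licit onset in full, so it all attaches to the next syllable.
Result: hu.vwir.
The /w/ is in the onset of syllable 2 (/vwir/).

2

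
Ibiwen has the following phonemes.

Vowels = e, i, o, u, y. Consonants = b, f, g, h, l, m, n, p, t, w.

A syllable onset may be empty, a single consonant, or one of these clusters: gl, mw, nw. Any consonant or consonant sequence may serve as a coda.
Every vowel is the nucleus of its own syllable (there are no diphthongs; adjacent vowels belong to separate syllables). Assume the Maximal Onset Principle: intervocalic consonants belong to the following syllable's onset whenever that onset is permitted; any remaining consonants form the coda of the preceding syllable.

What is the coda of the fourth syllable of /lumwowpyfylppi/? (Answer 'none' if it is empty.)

lp

Nuclei (vowels): u, o, y, y, i → 5 syllables.
σ1/σ2 boundary: cluster /mw/ — /mw/ is itself a permitted onset, so the whole cluster goes right; preceding coda = ∅.
σ2/σ3 boundary: /wp/ — longest licit onset from the right is /p/, leaving /w/ as coda.
σ3/σ4 boundary: just /f/ — single C goes to the following onset.
σ4/σ5 boundary: /lpp/ splits as /lp/ + /p/ (/p/ is the longest suffix that is a licit onset).
So the parse is lu.mwow.py.fylp.pi.
Syllable 4 is /fylp/: onset /f/, nucleus /y/, coda /lp/.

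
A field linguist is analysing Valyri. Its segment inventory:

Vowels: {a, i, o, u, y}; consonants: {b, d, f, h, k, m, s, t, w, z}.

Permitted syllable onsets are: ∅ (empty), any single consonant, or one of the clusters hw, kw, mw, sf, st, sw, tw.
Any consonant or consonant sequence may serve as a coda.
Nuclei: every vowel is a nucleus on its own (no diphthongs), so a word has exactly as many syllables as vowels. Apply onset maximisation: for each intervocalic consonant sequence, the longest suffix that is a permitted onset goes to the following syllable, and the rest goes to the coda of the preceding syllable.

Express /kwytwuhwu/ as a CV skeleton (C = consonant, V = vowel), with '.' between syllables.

CCV.CCV.CCV

Nuclei (vowels): y, u, u → 3 syllables.
Between /y/ (V1) and /u/ (V2): /tw/ — entire cluster is a permitted onset → onset /tw/, coda ∅.
Between /u/ (V2) and /u/ (V3): /hw/ is a licit onset in full, so it all attaches to the next syllable.
So the parse is kwy.twu.hwu.
Mapping each syllable to C/V: /kwy/ → CCV, /twu/ → CCV, /hwu/ → CCV.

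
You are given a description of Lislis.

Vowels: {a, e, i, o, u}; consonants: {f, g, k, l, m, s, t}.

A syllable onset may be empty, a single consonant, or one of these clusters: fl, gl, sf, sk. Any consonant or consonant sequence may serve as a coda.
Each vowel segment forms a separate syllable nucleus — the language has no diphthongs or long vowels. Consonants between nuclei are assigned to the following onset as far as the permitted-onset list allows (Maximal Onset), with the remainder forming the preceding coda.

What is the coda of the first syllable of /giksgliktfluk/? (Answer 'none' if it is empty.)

ks

Vowels present: i, i, u; each is a nucleus, giving 3 syllables.
Between /i/ (V1) and /i/ (V2): /ksgl/ — longest licit onset from the right is /gl/, leaving /ks/ as coda.
Between /i/ (V2) and /u/ (V3): cluster /ktfl/ — the longest permitted-onset suffix is /fl/; onset = /fl/, preceding coda = /kt/.
Putting it together: giks.glikt.fluk.
Syllable 1 is /giks/: onset /g/, nucleus /i/, coda /ks/.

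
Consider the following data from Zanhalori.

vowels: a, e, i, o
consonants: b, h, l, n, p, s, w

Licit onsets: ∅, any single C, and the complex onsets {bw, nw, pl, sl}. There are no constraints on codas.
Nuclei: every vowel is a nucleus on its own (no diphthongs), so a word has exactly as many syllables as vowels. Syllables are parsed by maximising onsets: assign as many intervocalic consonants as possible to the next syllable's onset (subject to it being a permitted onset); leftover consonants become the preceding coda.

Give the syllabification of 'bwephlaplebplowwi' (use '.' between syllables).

bweph.la.pleb.plow.wi

The vowels are e, a, e, o, i — 5 nuclei, so 5 syllables.
/e…a/ gap (V1→V2): cluster /phl/ — the longest permitted-onset suffix is /l/; onset = /l/, preceding coda = /ph/.
/a…e/ gap (V2→V3): /pl/ — entire cluster is a permitted onset → onset /pl/, coda ∅.
/e…o/ gap (V3→V4): /bpl/ — longest licit onset from the right is /pl/, leaving /b/ as coda.
/o…i/ gap (V4→V5): cluster /ww/ — the longest permitted-onset suffix is /w/; onset = /w/, preceding coda = /w/.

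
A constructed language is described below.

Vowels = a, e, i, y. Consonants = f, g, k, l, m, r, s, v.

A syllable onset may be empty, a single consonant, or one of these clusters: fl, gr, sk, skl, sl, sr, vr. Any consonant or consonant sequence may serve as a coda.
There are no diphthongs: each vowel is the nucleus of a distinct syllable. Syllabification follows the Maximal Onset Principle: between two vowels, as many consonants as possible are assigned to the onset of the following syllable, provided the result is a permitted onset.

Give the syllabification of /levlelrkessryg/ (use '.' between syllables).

lev.lelr.kes.sryg

Vowels present: e, e, e, y; each is a nucleus, giving 4 syllables.
σ1/σ2 boundary: /vl/ — longest licit onset from the right is /l/, leaving /v/ as coda.
σ2/σ3 boundary: /lrk/ splits as /lr/ + /k/ (/k/ is the longest suffix that is a licit onset).
σ3/σ4 boundary: cluster /ssr/ — the longest permitted-onset suffix is /sr/; onset = /sr/, preceding coda = /s/.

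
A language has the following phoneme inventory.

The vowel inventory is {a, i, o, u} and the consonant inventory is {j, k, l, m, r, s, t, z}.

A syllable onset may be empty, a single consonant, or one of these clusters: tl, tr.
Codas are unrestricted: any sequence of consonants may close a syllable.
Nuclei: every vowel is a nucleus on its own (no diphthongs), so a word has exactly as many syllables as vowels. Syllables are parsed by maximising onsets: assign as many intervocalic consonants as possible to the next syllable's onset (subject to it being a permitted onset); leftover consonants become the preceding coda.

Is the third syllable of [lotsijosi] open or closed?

open

Nuclei (vowels): o, i, o, i → 4 syllables.
V1 /o/ – V2 /i/: /ts/ — longest licit onset from the right is /s/, leaving /t/ as coda.
V2 /i/ – V3 /o/: /j/ → onset of the next syllable (single consonants are always licit onsets).
V3 /o/ – V4 /i/: /s/ is a single consonant, so it becomes the next onset.
Putting it together: lot.si.jo.si.
Syllable 3 is /jo/; it ends in its nucleus with no coda, so it is open.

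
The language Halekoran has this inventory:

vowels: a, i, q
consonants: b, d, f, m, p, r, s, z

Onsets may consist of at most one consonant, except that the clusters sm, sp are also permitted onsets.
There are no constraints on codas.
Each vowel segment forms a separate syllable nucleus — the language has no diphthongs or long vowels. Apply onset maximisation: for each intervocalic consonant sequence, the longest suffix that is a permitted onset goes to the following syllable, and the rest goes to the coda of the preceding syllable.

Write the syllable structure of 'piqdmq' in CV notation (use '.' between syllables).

Nuclei (vowels): i, q, q → 3 syllables.
V1 /i/ – V2 /q/: nothing intervenes; syllable break is V.V.
V2 /q/ – V3 /q/: /dm/; trying suffixes from longest down, /m/ is the first permitted one, so coda /d/ | onset /m/.
Putting it together: pi.qd.mq.
Mapping each syllable to C/V: /pi/ → CV, /qd/ → VC, /mq/ → CV.

CV.VC.CV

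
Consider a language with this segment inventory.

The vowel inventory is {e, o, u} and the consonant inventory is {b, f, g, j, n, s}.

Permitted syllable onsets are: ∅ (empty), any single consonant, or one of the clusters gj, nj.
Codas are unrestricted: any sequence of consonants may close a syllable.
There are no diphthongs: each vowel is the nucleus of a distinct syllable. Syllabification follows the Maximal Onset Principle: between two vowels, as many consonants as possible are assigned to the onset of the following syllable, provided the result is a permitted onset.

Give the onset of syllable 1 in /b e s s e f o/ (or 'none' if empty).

Vowels present: e, e, o; each is a nucleus, giving 3 syllables.
/e…e/ gap (V1→V2): /ss/ splits as /s/ + /s/ (/s/ is the longest suffix that is a licit onset).
/e…o/ gap (V2→V3): just /f/ — single C goes to the following onset.
Syllabification: bes.se.fo.
Syllable 1 is /bes/: onset /b/, nucleus /e/, coda /s/.

b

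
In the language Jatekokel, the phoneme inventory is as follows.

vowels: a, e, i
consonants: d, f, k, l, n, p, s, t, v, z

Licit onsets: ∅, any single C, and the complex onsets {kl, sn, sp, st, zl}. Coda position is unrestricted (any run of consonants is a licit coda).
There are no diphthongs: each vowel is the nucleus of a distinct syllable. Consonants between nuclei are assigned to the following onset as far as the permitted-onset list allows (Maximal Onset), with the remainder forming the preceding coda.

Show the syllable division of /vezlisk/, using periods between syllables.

Vowels present: e, i; each is a nucleus, giving 2 syllables.
V1 /e/ – V2 /i/: /zl/ — entire cluster is a permitted onset → onset /zl/, coda ∅.

ve.zlisk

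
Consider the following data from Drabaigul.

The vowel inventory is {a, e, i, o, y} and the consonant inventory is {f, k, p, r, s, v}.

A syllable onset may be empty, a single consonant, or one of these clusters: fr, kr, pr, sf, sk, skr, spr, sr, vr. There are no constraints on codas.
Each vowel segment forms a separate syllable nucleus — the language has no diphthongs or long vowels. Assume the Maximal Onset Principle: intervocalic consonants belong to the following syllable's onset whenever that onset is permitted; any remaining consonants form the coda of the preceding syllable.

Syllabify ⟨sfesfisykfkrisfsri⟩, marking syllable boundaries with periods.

Nuclei (vowels): e, i, y, i, i → 5 syllables.
Between /e/ (V1) and /i/ (V2): cluster /sf/ — /sf/ is itself a permitted onset, so the whole cluster goes right; preceding coda = ∅.
Between /i/ (V2) and /y/ (V3): just /s/ — single C goes to the following onset.
Between /y/ (V3) and /i/ (V4): cluster /kfkr/ — the longest permitted-onset suffix is /kr/; onset = /kr/, preceding coda = /kf/.
Between /i/ (V4) and /i/ (V5): cluster /sfsr/ — the longest permitted-onset suffix is /sr/; onset = /sr/, preceding coda = /sf/.

sfe.sfi.sykf.krisf.sri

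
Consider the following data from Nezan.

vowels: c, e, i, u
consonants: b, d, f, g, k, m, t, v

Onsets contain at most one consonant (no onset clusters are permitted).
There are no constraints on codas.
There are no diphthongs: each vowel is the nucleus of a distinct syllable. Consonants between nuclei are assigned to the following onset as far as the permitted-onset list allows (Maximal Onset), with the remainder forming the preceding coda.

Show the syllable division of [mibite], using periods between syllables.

mi.bi.te

The vowels are i, i, e — 3 nuclei, so 3 syllables.
V1 /i/ – V2 /i/: /b/ → onset of the next syllable (single consonants are always licit onsets).
V2 /i/ – V3 /e/: just /t/ — single C goes to the following onset.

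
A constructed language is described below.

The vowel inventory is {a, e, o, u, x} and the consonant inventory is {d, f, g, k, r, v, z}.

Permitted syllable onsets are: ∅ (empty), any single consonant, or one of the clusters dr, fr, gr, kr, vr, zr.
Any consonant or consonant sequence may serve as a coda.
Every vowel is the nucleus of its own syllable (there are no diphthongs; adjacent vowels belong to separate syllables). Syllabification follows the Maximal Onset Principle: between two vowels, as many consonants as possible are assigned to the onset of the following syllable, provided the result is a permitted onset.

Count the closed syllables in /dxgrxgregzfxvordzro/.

2

The vowels are x, x, e, x, o, o — 6 nuclei, so 6 syllables.
σ1/σ2 boundary: /gr/ is a licit onset in full, so it all attaches to the next syllable.
σ2/σ3 boundary: /gr/ — entire cluster is a permitted onset → onset /gr/, coda ∅.
σ3/σ4 boundary: /gzf/ — longest licit onset from the right is /f/, leaving /gz/ as coda.
σ4/σ5 boundary: /v/ is a single consonant, so it becomes the next onset.
σ5/σ6 boundary: /rdzr/ splits as /rd/ + /zr/ (/zr/ is the longest suffix that is a licit onset).
So the parse is dx.grx.gregz.fx.vord.zro.
Classifying each syllable: /dx/ (open), /grx/ (open), /gregz/ (closed), /fx/ (open), /vord/ (closed), /zro/ (open).
Closed syllables: 2.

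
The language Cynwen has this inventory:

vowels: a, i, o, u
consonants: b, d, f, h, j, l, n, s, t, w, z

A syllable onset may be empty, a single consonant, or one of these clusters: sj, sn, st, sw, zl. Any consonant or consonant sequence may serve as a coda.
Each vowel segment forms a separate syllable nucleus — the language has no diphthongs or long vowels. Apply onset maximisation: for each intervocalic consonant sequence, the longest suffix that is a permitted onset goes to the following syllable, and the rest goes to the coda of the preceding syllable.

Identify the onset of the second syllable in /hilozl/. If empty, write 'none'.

l

The vowels are i, o — 2 nuclei, so 2 syllables.
Between /i/ (V1) and /o/ (V2): just /l/ — single C goes to the following onset.
Putting it together: hi.lozl.
Syllable 2 is /lozl/: onset /l/, nucleus /o/, coda /zl/.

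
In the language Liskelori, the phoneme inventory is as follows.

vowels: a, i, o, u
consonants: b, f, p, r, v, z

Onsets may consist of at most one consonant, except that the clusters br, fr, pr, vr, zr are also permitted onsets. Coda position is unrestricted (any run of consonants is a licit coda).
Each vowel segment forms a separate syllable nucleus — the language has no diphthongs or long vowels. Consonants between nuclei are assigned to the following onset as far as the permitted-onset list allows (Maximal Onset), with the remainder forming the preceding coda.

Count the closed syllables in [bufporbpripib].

Nuclei (vowels): u, o, i, i → 4 syllables.
Between /u/ (V1) and /o/ (V2): /fp/ — longest licit onset from the right is /p/, leaving /f/ as coda.
Between /o/ (V2) and /i/ (V3): /rbpr/ splits as /rb/ + /pr/ (/pr/ is the longest suffix that is a licit onset).
Between /i/ (V3) and /i/ (V4): /p/ is a single consonant, so it becomes the next onset.
Result: buf.porb.pri.pib.
Classifying each syllable: /buf/ (closed), /porb/ (closed), /pri/ (open), /pib/ (closed).
Closed syllables: 3.

3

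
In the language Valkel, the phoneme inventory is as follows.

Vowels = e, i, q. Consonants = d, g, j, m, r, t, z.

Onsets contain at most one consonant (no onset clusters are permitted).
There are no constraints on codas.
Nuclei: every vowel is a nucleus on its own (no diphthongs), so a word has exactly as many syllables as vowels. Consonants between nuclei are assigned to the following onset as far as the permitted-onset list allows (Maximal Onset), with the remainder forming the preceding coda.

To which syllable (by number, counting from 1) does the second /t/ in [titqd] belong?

The vowels are i, q — 2 nuclei, so 2 syllables.
Between /i/ (V1) and /q/ (V2): just /t/ — single C goes to the following onset.
Putting it together: ti.tqd.
The second /t/ is in the onset of syllable 2 (/tqd/).

2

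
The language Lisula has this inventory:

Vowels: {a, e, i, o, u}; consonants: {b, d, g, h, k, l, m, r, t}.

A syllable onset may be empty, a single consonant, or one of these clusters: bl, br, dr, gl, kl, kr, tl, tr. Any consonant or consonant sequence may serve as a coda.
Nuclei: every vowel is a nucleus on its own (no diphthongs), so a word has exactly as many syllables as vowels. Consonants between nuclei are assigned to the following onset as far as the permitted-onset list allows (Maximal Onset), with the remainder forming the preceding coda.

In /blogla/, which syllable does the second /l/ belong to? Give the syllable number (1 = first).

Vowels present: o, a; each is a nucleus, giving 2 syllables.
σ1/σ2 boundary: /gl/ — entire cluster is a permitted onset → onset /gl/, coda ∅.
So the parse is blo.gla.
The second /l/ is in the onset of syllable 2 (/gla/).

2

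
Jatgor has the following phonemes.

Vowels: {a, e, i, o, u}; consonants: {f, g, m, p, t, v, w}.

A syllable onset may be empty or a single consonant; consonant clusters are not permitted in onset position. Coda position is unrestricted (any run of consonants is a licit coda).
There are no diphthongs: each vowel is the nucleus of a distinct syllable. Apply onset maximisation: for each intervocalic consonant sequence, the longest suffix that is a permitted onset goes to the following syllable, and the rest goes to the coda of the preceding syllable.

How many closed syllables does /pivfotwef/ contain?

Vowels present: i, o, e; each is a nucleus, giving 3 syllables.
σ1/σ2 boundary: /vf/ — longest licit onset from the right is /f/, leaving /v/ as coda.
σ2/σ3 boundary: /tw/; trying suffixes from longest down, /w/ is the first permitted one, so coda /t/ | onset /w/.
Putting it together: piv.fot.wef.
Classifying each syllable: /piv/ (closed), /fot/ (closed), /wef/ (closed).
Closed syllables: 3.

3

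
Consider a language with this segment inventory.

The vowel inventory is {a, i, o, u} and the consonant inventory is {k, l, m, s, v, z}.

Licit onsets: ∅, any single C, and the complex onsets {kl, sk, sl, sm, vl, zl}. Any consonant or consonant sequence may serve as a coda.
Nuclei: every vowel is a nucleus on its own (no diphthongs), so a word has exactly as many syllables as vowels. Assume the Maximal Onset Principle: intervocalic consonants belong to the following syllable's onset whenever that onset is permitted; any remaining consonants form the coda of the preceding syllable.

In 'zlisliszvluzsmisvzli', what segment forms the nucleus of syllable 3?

The vowels are i, i, u, i, i — 5 nuclei, so 5 syllables.
The third nucleus (vowel 3 from the left) is /u/.

u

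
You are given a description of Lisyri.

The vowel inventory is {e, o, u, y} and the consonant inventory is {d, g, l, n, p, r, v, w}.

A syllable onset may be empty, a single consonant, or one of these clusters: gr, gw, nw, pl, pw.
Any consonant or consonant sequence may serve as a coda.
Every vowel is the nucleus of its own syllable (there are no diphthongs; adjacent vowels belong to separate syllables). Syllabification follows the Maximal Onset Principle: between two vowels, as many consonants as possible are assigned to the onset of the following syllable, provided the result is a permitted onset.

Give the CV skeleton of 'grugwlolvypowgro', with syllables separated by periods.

CCVCC.CVC.CV.CVC.CCV

Vowels present: u, o, y, o, o; each is a nucleus, giving 5 syllables.
V1 /u/ – V2 /o/: /gwl/; trying suffixes from longest down, /l/ is the first permitted one, so coda /gw/ | onset /l/.
V2 /o/ – V3 /y/: /lv/; trying suffixes from longest down, /v/ is the first permitted one, so coda /l/ | onset /v/.
V3 /y/ – V4 /o/: /p/ is a single consonant, so it becomes the next onset.
V4 /o/ – V5 /o/: cluster /wgr/ — the longest permitted-onset suffix is /gr/; onset = /gr/, preceding coda = /w/.
So the parse is grugw.lol.vy.pow.gro.
Mapping each syllable to C/V: /grugw/ → CCVCC, /lol/ → CVC, /vy/ → CV, /pow/ → CVC, /gro/ → CCV.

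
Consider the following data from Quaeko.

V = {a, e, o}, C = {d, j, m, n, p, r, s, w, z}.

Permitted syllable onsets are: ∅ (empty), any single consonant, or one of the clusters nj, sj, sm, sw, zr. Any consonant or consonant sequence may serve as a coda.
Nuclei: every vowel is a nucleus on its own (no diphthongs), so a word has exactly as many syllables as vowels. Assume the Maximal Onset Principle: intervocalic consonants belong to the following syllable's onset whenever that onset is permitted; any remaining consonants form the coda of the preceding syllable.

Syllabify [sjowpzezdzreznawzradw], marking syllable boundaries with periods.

sjowp.zezd.zrez.naw.zradw

Nuclei (vowels): o, e, e, a, a → 5 syllables.
/o…e/ gap (V1→V2): /wpz/ splits as /wp/ + /z/ (/z/ is the longest suffix that is a licit onset).
/e…e/ gap (V2→V3): /zdzr/; trying suffixes from longest down, /zr/ is the first permitted one, so coda /zd/ | onset /zr/.
/e…a/ gap (V3→V4): /zn/ — longest licit onset from the right is /n/, leaving /z/ as coda.
/a…a/ gap (V4→V5): /wzr/; trying suffixes from longest down, /zr/ is the first permitted one, so coda /w/ | onset /zr/.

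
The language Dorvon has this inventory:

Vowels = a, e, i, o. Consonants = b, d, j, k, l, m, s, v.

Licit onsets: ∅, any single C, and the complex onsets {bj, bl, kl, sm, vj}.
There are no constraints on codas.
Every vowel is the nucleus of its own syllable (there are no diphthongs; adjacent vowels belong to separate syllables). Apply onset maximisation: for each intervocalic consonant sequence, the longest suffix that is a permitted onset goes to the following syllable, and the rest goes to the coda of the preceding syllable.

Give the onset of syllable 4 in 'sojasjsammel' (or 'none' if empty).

Vowels present: o, a, a, e; each is a nucleus, giving 4 syllables.
/o…a/ gap (V1→V2): just /j/ — single C goes to the following onset.
/a…a/ gap (V2→V3): /sjs/; trying suffixes from longest down, /s/ is the first permitted one, so coda /sj/ | onset /s/.
/a…e/ gap (V3→V4): /mm/ splits as /m/ + /m/ (/m/ is the longest suffix that is a licit onset).
So the parse is so.jasj.sam.mel.
Syllable 4 is /mel/: onset /m/, nucleus /e/, coda /l/.

m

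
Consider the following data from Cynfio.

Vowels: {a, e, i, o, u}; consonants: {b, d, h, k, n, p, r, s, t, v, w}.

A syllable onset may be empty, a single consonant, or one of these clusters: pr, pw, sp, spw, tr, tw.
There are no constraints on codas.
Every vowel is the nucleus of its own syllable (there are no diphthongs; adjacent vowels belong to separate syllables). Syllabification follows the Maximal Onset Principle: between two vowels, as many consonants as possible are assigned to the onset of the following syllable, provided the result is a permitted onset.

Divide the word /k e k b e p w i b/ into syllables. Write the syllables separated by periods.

kek.be.pwib

Nuclei (vowels): e, e, i → 3 syllables.
V1 /e/ – V2 /e/: /kb/ — longest licit onset from the right is /b/, leaving /k/ as coda.
V2 /e/ – V3 /i/: cluster /pw/ — /pw/ is itself a permitted onset, so the whole cluster goes right; preceding coda = ∅.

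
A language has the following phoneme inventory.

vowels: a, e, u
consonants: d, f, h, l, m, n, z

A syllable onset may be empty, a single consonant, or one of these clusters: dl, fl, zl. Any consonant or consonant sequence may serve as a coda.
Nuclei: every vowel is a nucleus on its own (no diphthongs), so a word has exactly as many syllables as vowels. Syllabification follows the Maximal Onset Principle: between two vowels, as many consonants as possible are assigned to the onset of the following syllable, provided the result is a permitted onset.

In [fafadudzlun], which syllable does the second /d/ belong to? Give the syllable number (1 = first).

3

Nuclei (vowels): a, a, u, u → 4 syllables.
/a…a/ gap (V1→V2): /f/ is a single consonant, so it becomes the next onset.
/a…u/ gap (V2→V3): /d/ is a single consonant, so it becomes the next onset.
/u…u/ gap (V3→V4): cluster /dzl/ — the longest permitted-onset suffix is /zl/; onset = /zl/, preceding coda = /d/.
Putting it together: fa.fa.dud.zlun.
The second /d/ is in the coda of syllable 3 (/dud/).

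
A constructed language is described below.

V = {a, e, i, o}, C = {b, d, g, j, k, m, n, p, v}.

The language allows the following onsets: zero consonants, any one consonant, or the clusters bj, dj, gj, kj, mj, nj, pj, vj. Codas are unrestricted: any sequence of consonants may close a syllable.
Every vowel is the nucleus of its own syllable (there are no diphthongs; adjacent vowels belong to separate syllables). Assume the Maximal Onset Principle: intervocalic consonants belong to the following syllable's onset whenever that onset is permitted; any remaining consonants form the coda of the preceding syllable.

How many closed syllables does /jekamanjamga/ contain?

Vowels present: e, a, a, a, a; each is a nucleus, giving 5 syllables.
σ1/σ2 boundary: just /k/ — single C goes to the following onset.
σ2/σ3 boundary: just /m/ — single C goes to the following onset.
σ3/σ4 boundary: /nj/ is a licit onset in full, so it all attaches to the next syllable.
σ4/σ5 boundary: cluster /mg/ — the longest permitted-onset suffix is /g/; onset = /g/, preceding coda = /m/.
Result: je.ka.ma.njam.ga.
Classifying each syllable: /je/ (open), /ka/ (open), /ma/ (open), /njam/ (closed), /ga/ (open).
Closed syllables: 1.

1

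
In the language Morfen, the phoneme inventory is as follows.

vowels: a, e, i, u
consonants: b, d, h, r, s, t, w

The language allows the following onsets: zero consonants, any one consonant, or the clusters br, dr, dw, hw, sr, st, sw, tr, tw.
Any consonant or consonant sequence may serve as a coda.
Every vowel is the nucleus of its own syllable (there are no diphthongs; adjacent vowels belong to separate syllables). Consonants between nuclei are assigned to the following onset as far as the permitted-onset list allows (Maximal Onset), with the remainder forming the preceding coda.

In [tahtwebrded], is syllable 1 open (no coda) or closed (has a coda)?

closed

The vowels are a, e, e — 3 nuclei, so 3 syllables.
Between /a/ (V1) and /e/ (V2): /htw/; trying suffixes from longest down, /tw/ is the first permitted one, so coda /h/ | onset /tw/.
Between /e/ (V2) and /e/ (V3): /brd/ — longest licit onset from the right is /d/, leaving /br/ as coda.
Syllabification: tah.twebr.ded.
Syllable 1 is /tah/ with coda /h/, so it is closed.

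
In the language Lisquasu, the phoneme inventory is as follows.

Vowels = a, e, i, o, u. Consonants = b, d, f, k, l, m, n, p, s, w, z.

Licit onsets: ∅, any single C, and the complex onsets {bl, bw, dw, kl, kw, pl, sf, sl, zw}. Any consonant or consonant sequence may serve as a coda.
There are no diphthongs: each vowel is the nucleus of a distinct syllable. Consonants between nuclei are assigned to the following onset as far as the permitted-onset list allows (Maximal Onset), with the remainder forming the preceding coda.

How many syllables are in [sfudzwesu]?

3

Nuclei (vowels): u, e, u → 3 syllables.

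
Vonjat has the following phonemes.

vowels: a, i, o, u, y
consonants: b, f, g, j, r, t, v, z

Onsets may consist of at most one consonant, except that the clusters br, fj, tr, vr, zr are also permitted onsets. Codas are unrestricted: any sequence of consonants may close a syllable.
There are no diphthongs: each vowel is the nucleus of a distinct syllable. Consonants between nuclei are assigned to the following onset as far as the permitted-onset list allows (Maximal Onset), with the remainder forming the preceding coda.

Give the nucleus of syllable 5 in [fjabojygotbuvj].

u

Nuclei (vowels): a, o, y, o, u → 5 syllables.
The fifth nucleus (vowel 5 from the left) is /u/.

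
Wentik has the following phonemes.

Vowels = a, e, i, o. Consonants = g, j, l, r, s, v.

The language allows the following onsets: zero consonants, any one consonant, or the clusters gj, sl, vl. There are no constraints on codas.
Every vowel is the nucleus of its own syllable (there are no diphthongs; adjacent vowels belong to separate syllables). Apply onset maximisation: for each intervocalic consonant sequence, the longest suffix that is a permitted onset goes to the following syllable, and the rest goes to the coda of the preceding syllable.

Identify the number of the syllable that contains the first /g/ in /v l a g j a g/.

2

Nuclei (vowels): a, a → 2 syllables.
V1 /a/ – V2 /a/: /gj/ — entire cluster is a permitted onset → onset /gj/, coda ∅.
Putting it together: vla.gjag.
The first /g/ is in the onset of syllable 2 (/gjag/).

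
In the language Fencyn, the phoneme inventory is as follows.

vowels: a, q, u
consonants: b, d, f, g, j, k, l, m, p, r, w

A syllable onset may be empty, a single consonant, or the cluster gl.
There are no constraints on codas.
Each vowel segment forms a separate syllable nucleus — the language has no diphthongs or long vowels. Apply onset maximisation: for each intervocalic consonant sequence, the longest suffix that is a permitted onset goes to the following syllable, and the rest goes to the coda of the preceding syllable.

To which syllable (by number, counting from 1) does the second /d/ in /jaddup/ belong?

Nuclei (vowels): a, u → 2 syllables.
σ1/σ2 boundary: /dd/ splits as /d/ + /d/ (/d/ is the longest suffix that is a licit onset).
Putting it together: jad.dup.
The second /d/ is in the onset of syllable 2 (/dup/).

2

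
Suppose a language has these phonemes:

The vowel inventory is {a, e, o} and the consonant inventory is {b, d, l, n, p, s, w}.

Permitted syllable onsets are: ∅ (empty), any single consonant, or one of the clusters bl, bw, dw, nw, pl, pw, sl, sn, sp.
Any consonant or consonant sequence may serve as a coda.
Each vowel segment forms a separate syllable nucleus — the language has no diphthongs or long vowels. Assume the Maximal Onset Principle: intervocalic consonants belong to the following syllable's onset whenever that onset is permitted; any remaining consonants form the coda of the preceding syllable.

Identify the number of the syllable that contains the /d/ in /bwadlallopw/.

1

Vowels present: a, a, o; each is a nucleus, giving 3 syllables.
σ1/σ2 boundary: /dl/ — longest licit onset from the right is /l/, leaving /d/ as coda.
σ2/σ3 boundary: /ll/ splits as /l/ + /l/ (/l/ is the longest suffix that is a licit onset).
Putting it together: bwad.lal.lopw.
The /d/ is in the coda of syllable 1 (/bwad/).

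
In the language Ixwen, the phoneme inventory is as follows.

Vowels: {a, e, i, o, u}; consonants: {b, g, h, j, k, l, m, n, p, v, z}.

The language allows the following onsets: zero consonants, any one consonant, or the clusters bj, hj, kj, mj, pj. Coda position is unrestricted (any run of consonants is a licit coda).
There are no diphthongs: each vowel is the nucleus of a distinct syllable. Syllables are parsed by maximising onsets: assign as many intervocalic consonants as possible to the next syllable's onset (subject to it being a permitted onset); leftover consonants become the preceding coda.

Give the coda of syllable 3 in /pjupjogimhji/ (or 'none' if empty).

Vowels present: u, o, i, i; each is a nucleus, giving 4 syllables.
σ1/σ2 boundary: cluster /pj/ — /pj/ is itself a permitted onset, so the whole cluster goes right; preceding coda = ∅.
σ2/σ3 boundary: just /g/ — single C goes to the following onset.
σ3/σ4 boundary: /mhj/ splits as /m/ + /hj/ (/hj/ is the longest suffix that is a licit onset).
So the parse is pju.pjo.gim.hji.
Syllable 3 is /gim/: onset /g/, nucleus /i/, coda /m/.

m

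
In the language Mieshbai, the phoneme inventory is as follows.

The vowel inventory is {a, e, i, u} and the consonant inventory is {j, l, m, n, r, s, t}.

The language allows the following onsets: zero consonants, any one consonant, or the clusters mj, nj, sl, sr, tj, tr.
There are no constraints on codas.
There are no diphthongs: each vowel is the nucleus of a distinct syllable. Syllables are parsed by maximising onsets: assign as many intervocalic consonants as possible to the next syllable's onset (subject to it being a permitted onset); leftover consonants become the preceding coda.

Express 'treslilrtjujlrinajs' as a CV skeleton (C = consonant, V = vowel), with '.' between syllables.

Nuclei (vowels): e, i, u, i, a → 5 syllables.
/e…i/ gap (V1→V2): /sl/ — entire cluster is a permitted onset → onset /sl/, coda ∅.
/i…u/ gap (V2→V3): /lrtj/ — longest licit onset from the right is /tj/, leaving /lr/ as coda.
/u…i/ gap (V3→V4): /jlr/ splits as /jl/ + /r/ (/r/ is the longest suffix that is a licit onset).
/i…a/ gap (V4→V5): /n/ → onset of the next syllable (single consonants are always licit onsets).
Syllabification: tre.slilr.tjujl.ri.najs.
Mapping each syllable to C/V: /tre/ → CCV, /slilr/ → CCVCC, /tjujl/ → CCVCC, /ri/ → CV, /najs/ → CVCC.

CCV.CCVCC.CCVCC.CV.CVCC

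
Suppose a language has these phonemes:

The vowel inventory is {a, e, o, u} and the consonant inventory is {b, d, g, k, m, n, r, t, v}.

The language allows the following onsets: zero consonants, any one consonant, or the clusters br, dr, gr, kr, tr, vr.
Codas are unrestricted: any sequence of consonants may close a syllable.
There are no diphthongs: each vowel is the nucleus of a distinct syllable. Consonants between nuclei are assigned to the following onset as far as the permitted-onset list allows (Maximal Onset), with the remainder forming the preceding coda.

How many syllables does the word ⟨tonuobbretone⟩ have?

6

Vowels present: o, u, o, e, o, e; each is a nucleus, giving 6 syllables.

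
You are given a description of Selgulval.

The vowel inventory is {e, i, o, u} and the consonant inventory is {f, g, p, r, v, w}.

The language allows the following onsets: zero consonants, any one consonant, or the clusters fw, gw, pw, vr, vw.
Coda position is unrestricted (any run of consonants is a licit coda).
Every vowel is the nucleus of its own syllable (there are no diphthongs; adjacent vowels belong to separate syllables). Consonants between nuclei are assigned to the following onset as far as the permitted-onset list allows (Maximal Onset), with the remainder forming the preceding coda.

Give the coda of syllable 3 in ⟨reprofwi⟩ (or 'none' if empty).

none

Nuclei (vowels): e, o, i → 3 syllables.
/e…o/ gap (V1→V2): /pr/ splits as /p/ + /r/ (/r/ is the longest suffix that is a licit onset).
/o…i/ gap (V2→V3): /fw/ — entire cluster is a permitted onset → onset /fw/, coda ∅.
Result: rep.ro.fwi.
Syllable 3 is /fwi/: onset /fw/, nucleus /i/, coda ∅.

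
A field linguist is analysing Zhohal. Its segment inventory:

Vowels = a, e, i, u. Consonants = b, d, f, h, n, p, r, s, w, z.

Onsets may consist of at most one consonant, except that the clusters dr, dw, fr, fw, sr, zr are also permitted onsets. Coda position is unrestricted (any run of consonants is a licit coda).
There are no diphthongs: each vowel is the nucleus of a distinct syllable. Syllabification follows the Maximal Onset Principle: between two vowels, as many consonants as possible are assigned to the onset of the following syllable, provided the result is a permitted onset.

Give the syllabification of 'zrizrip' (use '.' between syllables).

Vowels present: i, i; each is a nucleus, giving 2 syllables.
/i…i/ gap (V1→V2): /zr/ is a licit onset in full, so it all attaches to the next syllable.

zri.zrip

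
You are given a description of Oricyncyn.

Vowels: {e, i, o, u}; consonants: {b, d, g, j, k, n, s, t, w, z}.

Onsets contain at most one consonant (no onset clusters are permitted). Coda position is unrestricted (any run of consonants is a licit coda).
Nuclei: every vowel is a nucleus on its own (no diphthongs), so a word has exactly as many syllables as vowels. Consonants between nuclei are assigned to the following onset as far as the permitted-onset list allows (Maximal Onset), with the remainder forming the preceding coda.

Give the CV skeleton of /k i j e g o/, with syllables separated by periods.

CV.CV.CV

Vowels present: i, e, o; each is a nucleus, giving 3 syllables.
σ1/σ2 boundary: just /j/ — single C goes to the following onset.
σ2/σ3 boundary: /g/ is a single consonant, so it becomes the next onset.
Result: ki.je.go.
Mapping each syllable to C/V: /ki/ → CV, /je/ → CV, /go/ → CV.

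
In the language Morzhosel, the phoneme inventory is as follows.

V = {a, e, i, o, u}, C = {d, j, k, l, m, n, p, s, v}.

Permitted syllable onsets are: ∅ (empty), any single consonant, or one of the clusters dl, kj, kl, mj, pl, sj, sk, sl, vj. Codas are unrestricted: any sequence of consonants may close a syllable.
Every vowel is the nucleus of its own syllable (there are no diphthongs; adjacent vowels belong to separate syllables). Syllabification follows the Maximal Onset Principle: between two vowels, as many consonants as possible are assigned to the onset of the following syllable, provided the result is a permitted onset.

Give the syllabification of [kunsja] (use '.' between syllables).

kun.sja

The vowels are u, a — 2 nuclei, so 2 syllables.
V1 /u/ – V2 /a/: cluster /nsj/ — the longest permitted-onset suffix is /sj/; onset = /sj/, preceding coda = /n/.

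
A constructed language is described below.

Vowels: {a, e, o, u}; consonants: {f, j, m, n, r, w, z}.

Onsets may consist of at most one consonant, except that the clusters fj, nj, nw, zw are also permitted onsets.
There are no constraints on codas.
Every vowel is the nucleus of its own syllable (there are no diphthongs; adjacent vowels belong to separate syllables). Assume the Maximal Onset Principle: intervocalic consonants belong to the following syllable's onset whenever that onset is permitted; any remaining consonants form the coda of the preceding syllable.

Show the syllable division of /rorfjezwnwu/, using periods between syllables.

Vowels present: o, e, u; each is a nucleus, giving 3 syllables.
σ1/σ2 boundary: /rfj/ — longest licit onset from the right is /fj/, leaving /r/ as coda.
σ2/σ3 boundary: /zwnw/ splits as /zw/ + /nw/ (/nw/ is the longest suffix that is a licit onset).

ror.fjezw.nwu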